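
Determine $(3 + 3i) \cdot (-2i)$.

(a1*a2 - b1*b2) + (a1*b2 + b1*a2)i
= (0 - (-6)) + (-6 + 0)i
= 6 - 6i


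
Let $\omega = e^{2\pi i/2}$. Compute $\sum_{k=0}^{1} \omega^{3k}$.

Let ζ = ω^3 = e^(2πi·3/2). Since 2 ∤ 3, ζ ≠ 1.
Sum = Σ_{k=0}^{1} ζ^k = (ζ^2 - 1)/(ζ - 1) = (ω^{3·2} - 1)/(ζ - 1) = (1 - 1)/(ζ - 1) = 0


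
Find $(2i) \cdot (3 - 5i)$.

(a1*a2 - b1*b2) + (a1*b2 + b1*a2)i
= (0 - (-10)) + (0 + 6)i
= 10 + 6i


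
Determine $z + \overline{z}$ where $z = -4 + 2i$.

z + conjugate(z) = (a + bi) + (a - bi) = 2a
= 2 * (-4) = -8


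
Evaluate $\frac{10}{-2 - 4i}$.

Multiply numerator and denominator by conjugate (-2 + 4i):
= (10)(-2 + 4i) / ((-2)^2 + (-4)^2)
= (-20 + 40i) / 20
= -1 + 2i


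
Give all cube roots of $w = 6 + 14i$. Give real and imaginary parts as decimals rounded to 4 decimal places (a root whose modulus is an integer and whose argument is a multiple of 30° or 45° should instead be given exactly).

|w| = sqrt(232) ≈ 15.231546, arg(w) ≈ 66.801409°
Root modulus = sqrt(232)^(1/3) ≈ 2.478837
Root arguments: θ_k = (arg(w) + 360°k)/3 for k = 0, 1, ..., 2
Compute each root as (root modulus)(cos θ_k + i sin θ_k) using full-precision intermediates, then round to 4 decimal places.
Roots: 2.2940 + 0.9393i, -1.9604 + 1.5170i, -0.3335 - 2.4563i


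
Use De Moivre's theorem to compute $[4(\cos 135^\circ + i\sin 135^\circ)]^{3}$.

By De Moivre: z^n = r^n(cos(nθ) + i sin(nθ))
= 4^3(cos(3*135°) + i sin(3*135°))
= 64(cos 45° + i sin 45°)
= 32*sqrt(2) + 32*sqrt(2)i


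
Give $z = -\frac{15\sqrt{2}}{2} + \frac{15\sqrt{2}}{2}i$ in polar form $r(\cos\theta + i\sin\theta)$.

r = |z| = sqrt(a^2 + b^2) = sqrt((-15*sqrt(2)/2)^2 + (15*sqrt(2)/2)^2) = sqrt(225/2 + 225/2) = sqrt(225) = 15
θ = arctan(b/a) = arctan(10.6066/-10.6066) (quadrant-adjusted) = 135°
z = 15(cos 135° + i sin 135°)


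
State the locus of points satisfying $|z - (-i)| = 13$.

|z - z0| = r describes a circle centered at z0 with radius r
Here z0 = -i and r = 13
Locus: Circle centered at (0, -1) with radius 13


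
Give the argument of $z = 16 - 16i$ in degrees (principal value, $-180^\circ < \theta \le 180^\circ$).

θ = arctan(b/a) = arctan(-16/16) (quadrant-adjusted) = -45°


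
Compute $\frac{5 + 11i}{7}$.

Divisor is real, so divide each part by 7:
= 5/7 + (11/7)i


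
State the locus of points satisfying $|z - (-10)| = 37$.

|z - z0| = r describes a circle centered at z0 with radius r
Here z0 = -10 and r = 37
Locus: Circle centered at (-10, 0) with radius 37


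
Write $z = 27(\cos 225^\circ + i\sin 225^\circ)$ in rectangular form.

a = r cos θ = 27 * -sqrt(2)/2 = -27*sqrt(2)/2
b = r sin θ = 27 * -sqrt(2)/2 = -27*sqrt(2)/2
z = -27*sqrt(2)/2 - (27*sqrt(2)/2)i


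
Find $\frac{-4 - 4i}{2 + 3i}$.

Multiply numerator and denominator by conjugate (2 - 3i):
= (-4 - 4i)(2 - 3i) / (2^2 + 3^2)
= (-20 + 4i) / 13
= -20/13 + (4/13)i


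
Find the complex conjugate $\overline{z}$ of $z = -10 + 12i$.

If z = a + bi, then conjugate(z) = a - bi
conjugate(-10 + 12i) = -10 - 12i


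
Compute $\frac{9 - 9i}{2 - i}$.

Multiply numerator and denominator by conjugate (2 + i):
= (9 - 9i)(2 + i) / (2^2 + (-1)^2)
= (27 - 9i) / 5
= 27/5 - (9/5)i


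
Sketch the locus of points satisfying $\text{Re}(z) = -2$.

Re(z) = x where z = x + yi; the equation x = -2 is satisfied by all points with that x-coordinate
Locus: Vertical line x = -2


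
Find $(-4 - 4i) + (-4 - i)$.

(-4 + (-4)) + (-4 + (-1))i = -8 - 5i


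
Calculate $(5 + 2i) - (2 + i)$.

(5 - 2) + (2 - 1)i = 3 + i


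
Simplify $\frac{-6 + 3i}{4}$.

Divisor is real, so divide each part by 4:
= -3/2 + (3/4)i


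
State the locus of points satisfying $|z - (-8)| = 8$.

|z - z0| = r describes a circle centered at z0 with radius r
Here z0 = -8 and r = 8
Locus: Circle centered at (-8, 0) with radius 8


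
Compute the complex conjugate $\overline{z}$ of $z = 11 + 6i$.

If z = a + bi, then conjugate(z) = a - bi
conjugate(11 + 6i) = 11 - 6i


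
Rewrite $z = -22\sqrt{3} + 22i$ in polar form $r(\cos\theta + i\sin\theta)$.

r = |z| = sqrt(a^2 + b^2) = sqrt((-22*sqrt(3))^2 + (22)^2) = sqrt(1452 + 484) = sqrt(1936) = 44
θ = arctan(b/a) = arctan(22/-38.1051) (quadrant-adjusted) = 150°
z = 44(cos 150° + i sin 150°)


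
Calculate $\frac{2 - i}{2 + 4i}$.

Multiply numerator and denominator by conjugate (2 - 4i):
= (2 - i)(2 - 4i) / (2^2 + 4^2)
= (-10i) / 20
Divide through by 10: (-i) / 2
= 0 - (1/2)i


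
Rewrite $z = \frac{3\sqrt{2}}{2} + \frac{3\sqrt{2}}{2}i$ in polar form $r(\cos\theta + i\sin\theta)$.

r = |z| = sqrt(a^2 + b^2) = sqrt((3*sqrt(2)/2)^2 + (3*sqrt(2)/2)^2) = sqrt(9/2 + 9/2) = sqrt(9) = 3
θ = arctan(b/a) = arctan(2.1213/2.1213) (quadrant-adjusted) = 45°
z = 3(cos 45° + i sin 45°)


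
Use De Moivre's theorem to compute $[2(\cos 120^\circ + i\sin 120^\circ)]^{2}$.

By De Moivre: z^n = r^n(cos(nθ) + i sin(nθ))
= 2^2(cos(2*120°) + i sin(2*120°))
= 4(cos 240° + i sin 240°)
= -2 - 2*sqrt(3)i


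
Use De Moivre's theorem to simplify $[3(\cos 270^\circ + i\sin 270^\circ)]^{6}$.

By De Moivre: z^n = r^n(cos(nθ) + i sin(nθ))
= 3^6(cos(6*270°) + i sin(6*270°))
= 729(cos 180° + i sin 180°)
= -729


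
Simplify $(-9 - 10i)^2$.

(a + bi)^2 = a^2 - b^2 + 2abi
= (-9)^2 - (-10)^2 + 2*(-9)*(-10)i
= -19 + 180i


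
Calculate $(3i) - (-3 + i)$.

(0 - (-3)) + (3 - 1)i = 3 + 2i


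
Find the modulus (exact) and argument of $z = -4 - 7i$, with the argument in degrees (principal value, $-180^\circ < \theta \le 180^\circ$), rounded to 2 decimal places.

|z| = sqrt((-4)^2 + (-7)^2) = sqrt(65)
arg(z) = arctan(b/a) = arctan(-7/-4) (quadrant-adjusted) = -119.74°


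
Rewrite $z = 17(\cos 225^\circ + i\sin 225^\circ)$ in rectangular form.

a = r cos θ = 17 * -sqrt(2)/2 = -17*sqrt(2)/2
b = r sin θ = 17 * -sqrt(2)/2 = -17*sqrt(2)/2
z = -17*sqrt(2)/2 - (17*sqrt(2)/2)i


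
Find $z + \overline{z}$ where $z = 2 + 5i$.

z + conjugate(z) = (a + bi) + (a - bi) = 2a
= 2 * 2 = 4


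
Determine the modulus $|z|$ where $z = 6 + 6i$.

|z| = sqrt(a^2 + b^2) = sqrt(6^2 + 6^2) = sqrt(72) = sqrt(72)


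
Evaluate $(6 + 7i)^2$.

(a + bi)^2 = a^2 - b^2 + 2abi
= 6^2 - 7^2 + 2*6*7i
= -13 + 84i


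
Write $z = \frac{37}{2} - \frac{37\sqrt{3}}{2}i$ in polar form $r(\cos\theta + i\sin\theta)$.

r = |z| = sqrt(a^2 + b^2) = sqrt((37/2)^2 + (-37*sqrt(3)/2)^2) = sqrt(1369/4 + 4107/4) = sqrt(1369) = 37
θ = arctan(b/a) = arctan(-32.0429/18.5) (quadrant-adjusted) = 300°
z = 37(cos 300° + i sin 300°)


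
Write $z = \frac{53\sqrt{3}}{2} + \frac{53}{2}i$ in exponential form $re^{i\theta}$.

r = |z| = sqrt((53*sqrt(3)/2)^2 + (53/2)^2) = sqrt(8427/4 + 2809/4) = sqrt(2809) = 53
θ = arctan(b/a) = arctan(26.5/45.8993) (quadrant-adjusted) = 30° = π/6
z = 53e^(i*π/6)


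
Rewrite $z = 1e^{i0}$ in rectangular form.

a = r cos θ = 1 * 1 = 1
b = r sin θ = 1 * 0 = 0
z = 1


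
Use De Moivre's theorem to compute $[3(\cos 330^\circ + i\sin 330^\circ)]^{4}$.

By De Moivre: z^n = r^n(cos(nθ) + i sin(nθ))
= 3^4(cos(4*330°) + i sin(4*330°))
= 81(cos 240° + i sin 240°)
= -81/2 - (81*sqrt(3)/2)i


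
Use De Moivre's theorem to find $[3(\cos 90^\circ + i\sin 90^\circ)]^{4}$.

By De Moivre: z^n = r^n(cos(nθ) + i sin(nθ))
= 3^4(cos(4*90°) + i sin(4*90°))
= 81(cos 0° + i sin 0°)
= 81


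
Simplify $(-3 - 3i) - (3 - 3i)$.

(-3 - 3) + (-3 - (-3))i = -6


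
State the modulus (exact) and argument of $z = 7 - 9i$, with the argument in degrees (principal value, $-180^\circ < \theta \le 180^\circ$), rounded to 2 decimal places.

|z| = sqrt(7^2 + (-9)^2) = sqrt(130)
arg(z) = arctan(b/a) = arctan(-9/7) (quadrant-adjusted) = -52.13°


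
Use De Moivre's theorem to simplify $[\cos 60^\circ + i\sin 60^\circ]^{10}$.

By De Moivre: z^n = r^n(cos(nθ) + i sin(nθ))
= 1^10(cos(10*60°) + i sin(10*60°))
= 1(cos 240° + i sin 240°)
= -1/2 - (sqrt(3)/2)i


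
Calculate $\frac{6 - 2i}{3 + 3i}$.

Multiply numerator and denominator by conjugate (3 - 3i):
= (6 - 2i)(3 - 3i) / (3^2 + 3^2)
= (12 - 24i) / 18
Divide through by 6: (2 - 4i) / 3
= 2/3 - (4/3)i


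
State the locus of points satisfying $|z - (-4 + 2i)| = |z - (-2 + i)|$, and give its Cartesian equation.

|z - z1| = |z - z2| means z is equidistant from z1 and z2,
i.e. the perpendicular bisector of the segment from (-4, 2) to (-2, 1) (midpoint (-3, 3/2)).
With z = x + yi, square both sides:
(x - (-4))^2 + (y - 2)^2 = (x - (-2))^2 + (y - 1)^2
The x^2 and y^2 terms cancel: 4x + (-2)y = 5 - 20 = -15
Simplify: 4x - 2y = -15
Locus: Perpendicular bisector of the segment from (-4, 2) to (-2, 1): the line 4x - 2y = -15


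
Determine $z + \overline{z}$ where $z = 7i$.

z + conjugate(z) = (a + bi) + (a - bi) = 2a
= 2 * 0 = 0


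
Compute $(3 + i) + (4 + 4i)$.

(3 + 4) + (1 + 4)i = 7 + 5i


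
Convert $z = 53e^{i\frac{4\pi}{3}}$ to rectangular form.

a = r cos θ = 53 * -1/2 = -53/2
b = r sin θ = 53 * -sqrt(3)/2 = -53*sqrt(3)/2
z = -53/2 - (53*sqrt(3)/2)i


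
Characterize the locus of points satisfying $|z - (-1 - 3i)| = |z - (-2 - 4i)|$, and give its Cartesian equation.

|z - z1| = |z - z2| means z is equidistant from z1 and z2,
i.e. the perpendicular bisector of the segment from (-1, -3) to (-2, -4) (midpoint (-3/2, -7/2)).
With z = x + yi, square both sides:
(x - (-1))^2 + (y - (-3))^2 = (x - (-2))^2 + (y - (-4))^2
The x^2 and y^2 terms cancel: -2x + (-2)y = 20 - 10 = 10
Simplify: x + y = -5
Locus: Perpendicular bisector of the segment from (-1, -3) to (-2, -4): the line x + y = -5


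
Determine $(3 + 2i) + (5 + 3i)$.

(3 + 5) + (2 + 3)i = 8 + 5i


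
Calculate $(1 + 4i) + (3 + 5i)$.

(1 + 3) + (4 + 5)i = 4 + 9i


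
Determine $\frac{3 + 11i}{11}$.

Divisor is real, so divide each part by 11:
= 3/11 + i


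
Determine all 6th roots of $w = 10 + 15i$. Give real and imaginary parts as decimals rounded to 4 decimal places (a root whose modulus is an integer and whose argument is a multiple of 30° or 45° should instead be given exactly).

|w| = sqrt(325) ≈ 18.027756, arg(w) ≈ 56.309932°
Root modulus = sqrt(325)^(1/6) ≈ 1.619286
Root arguments: θ_k = (arg(w) + 360°k)/6 for k = 0, 1, ..., 5
Compute each root as (root modulus)(cos θ_k + i sin θ_k) using full-precision intermediates, then round to 4 decimal places.
Roots: 1.5976 + 0.2641i, 0.5701 + 1.5156i, -1.0275 + 1.2515i, -1.5976 - 0.2641i, -0.5701 - 1.5156i, 1.0275 - 1.2515i


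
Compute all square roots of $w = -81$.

|w| = 81, arg(w) = 180°
Root modulus = 81^(1/2) = 9
Root arguments: θ_k = (180° + 360°k)/2 for k = 0, 1, ..., 1
Roots: 9i, -9i


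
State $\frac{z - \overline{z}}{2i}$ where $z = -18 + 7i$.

z - conjugate(z) = 2bi
(z - conjugate(z))/(2i) = 2bi/(2i) = b = 7


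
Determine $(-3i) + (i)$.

(0 + 0) + (-3 + 1)i = -2i


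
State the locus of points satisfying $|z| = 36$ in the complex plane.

|z| = 36 means sqrt(x^2 + y^2) = 36
This is a circle of radius 36 centered at the origin


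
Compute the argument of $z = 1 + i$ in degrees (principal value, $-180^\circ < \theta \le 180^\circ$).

θ = arctan(b/a) = arctan(1/1) (quadrant-adjusted) = 45°


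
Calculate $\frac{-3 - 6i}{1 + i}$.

Multiply numerator and denominator by conjugate (1 - i):
= (-3 - 6i)(1 - i) / (1^2 + 1^2)
= (-9 - 3i) / 2
= -9/2 - (3/2)i


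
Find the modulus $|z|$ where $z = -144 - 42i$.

|z| = sqrt(a^2 + b^2) = sqrt((-144)^2 + (-42)^2) = sqrt(22500) = 150


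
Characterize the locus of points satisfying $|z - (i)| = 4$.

|z - z0| = r describes a circle centered at z0 with radius r
Here z0 = i and r = 4
Locus: Circle centered at (0, 1) with radius 4


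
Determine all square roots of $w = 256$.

|w| = 256, arg(w) = 0°
Root modulus = 256^(1/2) = 16
Root arguments: θ_k = (0° + 360°k)/2 for k = 0, 1, ..., 1
Roots: 16, -16


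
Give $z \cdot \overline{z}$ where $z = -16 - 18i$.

z * conjugate(z) = |z|^2 = a^2 + b^2
= (-16)^2 + (-18)^2 = 580


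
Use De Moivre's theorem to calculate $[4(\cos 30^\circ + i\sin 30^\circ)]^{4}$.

By De Moivre: z^n = r^n(cos(nθ) + i sin(nθ))
= 4^4(cos(4*30°) + i sin(4*30°))
= 256(cos 120° + i sin 120°)
= -128 + 128*sqrt(3)i


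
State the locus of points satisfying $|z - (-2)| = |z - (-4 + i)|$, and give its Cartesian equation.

|z - z1| = |z - z2| means z is equidistant from z1 and z2,
i.e. the perpendicular bisector of the segment from (-2, 0) to (-4, 1) (midpoint (-3, 1/2)).
With z = x + yi, square both sides:
(x - (-2))^2 + (y - 0)^2 = (x - (-4))^2 + (y - 1)^2
The x^2 and y^2 terms cancel: -4x + 2y = 17 - 4 = 13
Simplify: 4x - 2y = -13
Locus: Perpendicular bisector of the segment from (-2, 0) to (-4, 1): the line 4x - 2y = -13


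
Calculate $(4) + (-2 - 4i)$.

(4 + (-2)) + (0 + (-4))i = 2 - 4i


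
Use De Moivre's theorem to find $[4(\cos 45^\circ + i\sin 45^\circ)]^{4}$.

By De Moivre: z^n = r^n(cos(nθ) + i sin(nθ))
= 4^4(cos(4*45°) + i sin(4*45°))
= 256(cos 180° + i sin 180°)
= -256


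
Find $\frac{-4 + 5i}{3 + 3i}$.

Multiply numerator and denominator by conjugate (3 - 3i):
= (-4 + 5i)(3 - 3i) / (3^2 + 3^2)
= (3 + 27i) / 18
Divide through by 3: (1 + 9i) / 6
= 1/6 + (3/2)i


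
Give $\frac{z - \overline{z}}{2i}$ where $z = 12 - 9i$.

z - conjugate(z) = 2bi
(z - conjugate(z))/(2i) = 2bi/(2i) = b = -9


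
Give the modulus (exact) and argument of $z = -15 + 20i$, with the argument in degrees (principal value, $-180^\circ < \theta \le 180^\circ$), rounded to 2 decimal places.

|z| = sqrt((-15)^2 + 20^2) = 25
arg(z) = arctan(b/a) = arctan(20/-15) (quadrant-adjusted) = 126.87°


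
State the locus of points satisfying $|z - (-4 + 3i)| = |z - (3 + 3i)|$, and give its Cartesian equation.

|z - z1| = |z - z2| means z is equidistant from z1 and z2,
i.e. the perpendicular bisector of the segment from (-4, 3) to (3, 3) (midpoint (-1/2, 3)).
With z = x + yi, square both sides:
(x - (-4))^2 + (y - 3)^2 = (x - 3)^2 + (y - 3)^2
The x^2 and y^2 terms cancel: 14x + 0y = 18 - 25 = -7
Simplify: x = -1/2
Locus: Perpendicular bisector of the segment from (-4, 3) to (3, 3): the line x = -1/2


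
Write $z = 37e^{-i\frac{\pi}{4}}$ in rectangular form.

a = r cos θ = 37 * sqrt(2)/2 = 37*sqrt(2)/2
b = r sin θ = 37 * -sqrt(2)/2 = -37*sqrt(2)/2
z = 37*sqrt(2)/2 - (37*sqrt(2)/2)i


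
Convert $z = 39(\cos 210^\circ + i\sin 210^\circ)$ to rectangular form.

a = r cos θ = 39 * -sqrt(3)/2 = -39*sqrt(3)/2
b = r sin θ = 39 * -1/2 = -39/2
z = -39*sqrt(3)/2 - (39/2)i


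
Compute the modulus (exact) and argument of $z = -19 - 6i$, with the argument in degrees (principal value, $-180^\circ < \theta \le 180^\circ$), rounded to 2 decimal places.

|z| = sqrt((-19)^2 + (-6)^2) = sqrt(397)
arg(z) = arctan(b/a) = arctan(-6/-19) (quadrant-adjusted) = -162.47°


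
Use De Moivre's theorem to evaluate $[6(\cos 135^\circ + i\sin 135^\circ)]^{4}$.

By De Moivre: z^n = r^n(cos(nθ) + i sin(nθ))
= 6^4(cos(4*135°) + i sin(4*135°))
= 1296(cos 180° + i sin 180°)
= -1296


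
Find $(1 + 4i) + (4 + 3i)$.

(1 + 4) + (4 + 3)i = 5 + 7i


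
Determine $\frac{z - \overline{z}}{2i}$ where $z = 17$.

z - conjugate(z) = 2bi
(z - conjugate(z))/(2i) = 2bi/(2i) = b = 0


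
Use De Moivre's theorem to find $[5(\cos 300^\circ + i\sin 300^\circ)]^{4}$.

By De Moivre: z^n = r^n(cos(nθ) + i sin(nθ))
= 5^4(cos(4*300°) + i sin(4*300°))
= 625(cos 120° + i sin 120°)
= -625/2 + (625*sqrt(3)/2)i


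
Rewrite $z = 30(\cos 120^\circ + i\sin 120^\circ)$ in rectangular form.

a = r cos θ = 30 * -1/2 = -15
b = r sin θ = 30 * sqrt(3)/2 = 15*sqrt(3)
z = -15 + 15*sqrt(3)i


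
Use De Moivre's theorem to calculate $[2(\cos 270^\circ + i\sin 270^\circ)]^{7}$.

By De Moivre: z^n = r^n(cos(nθ) + i sin(nθ))
= 2^7(cos(7*270°) + i sin(7*270°))
= 128(cos 90° + i sin 90°)
= 128i


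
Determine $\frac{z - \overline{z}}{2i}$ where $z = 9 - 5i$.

z - conjugate(z) = 2bi
(z - conjugate(z))/(2i) = 2bi/(2i) = b = -5


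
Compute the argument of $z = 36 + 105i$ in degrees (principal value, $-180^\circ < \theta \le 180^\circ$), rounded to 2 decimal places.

θ = arctan(b/a) = arctan(105/36) (quadrant-adjusted) = 71.08°


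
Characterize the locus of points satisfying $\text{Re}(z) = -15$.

Re(z) = x where z = x + yi; the equation x = -15 is satisfied by all points with that x-coordinate
Locus: Vertical line x = -15


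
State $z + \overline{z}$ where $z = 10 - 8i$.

z + conjugate(z) = (a + bi) + (a - bi) = 2a
= 2 * 10 = 20


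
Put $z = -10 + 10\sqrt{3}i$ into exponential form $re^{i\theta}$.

r = |z| = sqrt((-10)^2 + (10*sqrt(3))^2) = sqrt(100 + 300) = sqrt(400) = 20
θ = arctan(b/a) = arctan(17.3205/-10) (quadrant-adjusted) = 120° = 2π/3
z = 20e^(i*2π/3)


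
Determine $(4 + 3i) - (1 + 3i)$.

(4 - 1) + (3 - 3)i = 3


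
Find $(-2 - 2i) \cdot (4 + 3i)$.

(a1*a2 - b1*b2) + (a1*b2 + b1*a2)i
= (-8 - (-6)) + (-6 + (-8))i
= -2 - 14i


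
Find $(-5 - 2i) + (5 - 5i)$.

(-5 + 5) + (-2 + (-5))i = -7i


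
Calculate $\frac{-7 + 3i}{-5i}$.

Multiply numerator and denominator by conjugate (5i):
= (-7 + 3i)(5i) / (0^2 + (-5)^2)
= (-15 - 35i) / 25
Divide through by 5: (-3 - 7i) / 5
= -3/5 - (7/5)i


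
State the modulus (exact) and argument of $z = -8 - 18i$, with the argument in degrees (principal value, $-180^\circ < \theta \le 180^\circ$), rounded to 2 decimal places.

|z| = sqrt((-8)^2 + (-18)^2) = sqrt(388)
arg(z) = arctan(b/a) = arctan(-18/-8) (quadrant-adjusted) = -113.96°


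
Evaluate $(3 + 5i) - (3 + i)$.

(3 - 3) + (5 - 1)i = 4i


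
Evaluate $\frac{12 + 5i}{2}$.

Divisor is real, so divide each part by 2:
= 6 + (5/2)i


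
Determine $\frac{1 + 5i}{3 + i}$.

Multiply numerator and denominator by conjugate (3 - i):
= (1 + 5i)(3 - i) / (3^2 + 1^2)
= (8 + 14i) / 10
Divide through by 2: (4 + 7i) / 5
= 4/5 + (7/5)i


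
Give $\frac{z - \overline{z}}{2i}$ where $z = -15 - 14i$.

z - conjugate(z) = 2bi
(z - conjugate(z))/(2i) = 2bi/(2i) = b = -14


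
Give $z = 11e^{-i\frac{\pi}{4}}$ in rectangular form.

a = r cos θ = 11 * sqrt(2)/2 = 11*sqrt(2)/2
b = r sin θ = 11 * -sqrt(2)/2 = -11*sqrt(2)/2
z = 11*sqrt(2)/2 - (11*sqrt(2)/2)i


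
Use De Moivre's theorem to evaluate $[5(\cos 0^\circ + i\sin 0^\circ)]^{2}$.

By De Moivre: z^n = r^n(cos(nθ) + i sin(nθ))
= 5^2(cos(2*0°) + i sin(2*0°))
= 25(cos 0° + i sin 0°)
= 25


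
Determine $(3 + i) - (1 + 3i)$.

(3 - 1) + (1 - 3)i = 2 - 2i


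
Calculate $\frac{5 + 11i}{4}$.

Divisor is real, so divide each part by 4:
= 5/4 + (11/4)i


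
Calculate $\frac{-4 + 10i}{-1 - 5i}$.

Multiply numerator and denominator by conjugate (-1 + 5i):
= (-4 + 10i)(-1 + 5i) / ((-1)^2 + (-5)^2)
= (-46 - 30i) / 26
Divide through by 2: (-23 - 15i) / 13
= -23/13 - (15/13)i


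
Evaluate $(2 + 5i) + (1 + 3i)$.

(2 + 1) + (5 + 3)i = 3 + 8i


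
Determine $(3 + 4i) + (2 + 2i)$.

(3 + 2) + (4 + 2)i = 5 + 6i


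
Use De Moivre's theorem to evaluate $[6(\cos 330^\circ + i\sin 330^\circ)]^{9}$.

By De Moivre: z^n = r^n(cos(nθ) + i sin(nθ))
= 6^9(cos(9*330°) + i sin(9*330°))
= 10077696(cos 90° + i sin 90°)
= 10077696i


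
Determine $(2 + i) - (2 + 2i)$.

(2 - 2) + (1 - 2)i = -i


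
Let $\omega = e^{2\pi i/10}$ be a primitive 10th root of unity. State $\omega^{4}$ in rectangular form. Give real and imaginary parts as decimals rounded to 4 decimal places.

ω^4 = e^(2πi·4/10) = e^(i·4π/5)
= cos(4π/5) + i sin(4π/5)
= -0.8090 + 0.5878i


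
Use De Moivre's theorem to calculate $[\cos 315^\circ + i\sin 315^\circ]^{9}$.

By De Moivre: z^n = r^n(cos(nθ) + i sin(nθ))
= 1^9(cos(9*315°) + i sin(9*315°))
= 1(cos 315° + i sin 315°)
= sqrt(2)/2 - (sqrt(2)/2)i


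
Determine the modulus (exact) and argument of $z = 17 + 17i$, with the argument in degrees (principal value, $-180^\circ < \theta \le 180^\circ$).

|z| = sqrt(17^2 + 17^2) = sqrt(578)
arg(z) = arctan(b/a) = arctan(17/17) (quadrant-adjusted) = 45°


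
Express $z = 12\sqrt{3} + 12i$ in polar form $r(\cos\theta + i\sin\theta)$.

r = |z| = sqrt(a^2 + b^2) = sqrt((12*sqrt(3))^2 + (12)^2) = sqrt(432 + 144) = sqrt(576) = 24
θ = arctan(b/a) = arctan(12/20.7846) (quadrant-adjusted) = 30°
z = 24(cos 30° + i sin 30°)


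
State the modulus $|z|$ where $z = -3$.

|z| = sqrt(a^2 + b^2) = sqrt((-3)^2 + 0^2) = sqrt(9) = 3


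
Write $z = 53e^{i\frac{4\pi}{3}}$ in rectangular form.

a = r cos θ = 53 * -1/2 = -53/2
b = r sin θ = 53 * -sqrt(3)/2 = -53*sqrt(3)/2
z = -53/2 - (53*sqrt(3)/2)i


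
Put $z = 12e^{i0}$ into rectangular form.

a = r cos θ = 12 * 1 = 12
b = r sin θ = 12 * 0 = 0
z = 12


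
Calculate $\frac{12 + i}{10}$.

Divisor is real, so divide each part by 10:
= 6/5 + (1/10)i


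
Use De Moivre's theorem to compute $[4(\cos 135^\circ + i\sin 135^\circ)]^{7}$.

By De Moivre: z^n = r^n(cos(nθ) + i sin(nθ))
= 4^7(cos(7*135°) + i sin(7*135°))
= 16384(cos 225° + i sin 225°)
= -8192*sqrt(2) - 8192*sqrt(2)i


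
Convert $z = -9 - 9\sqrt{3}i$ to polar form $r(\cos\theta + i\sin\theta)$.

r = |z| = sqrt(a^2 + b^2) = sqrt((-9)^2 + (-9*sqrt(3))^2) = sqrt(81 + 243) = sqrt(324) = 18
θ = arctan(b/a) = arctan(-15.5885/-9) (quadrant-adjusted) = 240°
z = 18(cos 240° + i sin 240°)


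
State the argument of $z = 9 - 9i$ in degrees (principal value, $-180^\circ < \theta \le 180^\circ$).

θ = arctan(b/a) = arctan(-9/9) (quadrant-adjusted) = -45°


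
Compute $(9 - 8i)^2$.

(a + bi)^2 = a^2 - b^2 + 2abi
= 9^2 - (-8)^2 + 2*9*(-8)i
= 17 - 144i


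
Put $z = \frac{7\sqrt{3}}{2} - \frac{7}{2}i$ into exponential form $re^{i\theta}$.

r = |z| = sqrt((7*sqrt(3)/2)^2 + (-7/2)^2) = sqrt(147/4 + 49/4) = sqrt(49) = 7
θ = arctan(b/a) = arctan(-3.5/6.0622) (quadrant-adjusted) = -30° = -π/6
z = 7e^(-i*π/6)


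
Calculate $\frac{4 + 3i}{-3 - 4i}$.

Multiply numerator and denominator by conjugate (-3 + 4i):
= (4 + 3i)(-3 + 4i) / ((-3)^2 + (-4)^2)
= (-24 + 7i) / 25
= -24/25 + (7/25)i


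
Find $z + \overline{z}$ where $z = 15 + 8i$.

z + conjugate(z) = (a + bi) + (a - bi) = 2a
= 2 * 15 = 30


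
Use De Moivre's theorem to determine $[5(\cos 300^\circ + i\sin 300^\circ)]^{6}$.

By De Moivre: z^n = r^n(cos(nθ) + i sin(nθ))
= 5^6(cos(6*300°) + i sin(6*300°))
= 15625(cos 0° + i sin 0°)
= 15625


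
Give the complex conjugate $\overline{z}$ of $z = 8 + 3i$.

If z = a + bi, then conjugate(z) = a - bi
conjugate(8 + 3i) = 8 - 3i


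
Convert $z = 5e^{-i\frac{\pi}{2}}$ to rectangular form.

a = r cos θ = 5 * 0 = 0
b = r sin θ = 5 * -1 = -5
z = -5i


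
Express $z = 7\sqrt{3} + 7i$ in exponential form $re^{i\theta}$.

r = |z| = sqrt((7*sqrt(3))^2 + (7)^2) = sqrt(147 + 49) = sqrt(196) = 14
θ = arctan(b/a) = arctan(7/12.1244) (quadrant-adjusted) = 30° = π/6
z = 14e^(i*π/6)


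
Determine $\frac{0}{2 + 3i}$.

Multiply numerator and denominator by conjugate (2 - 3i):
= (0)(2 - 3i) / (2^2 + 3^2)
= (0) / 13
= 0


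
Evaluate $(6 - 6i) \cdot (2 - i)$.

(a1*a2 - b1*b2) + (a1*b2 + b1*a2)i
= (12 - 6) + (-6 + (-12))i
= 6 - 18i


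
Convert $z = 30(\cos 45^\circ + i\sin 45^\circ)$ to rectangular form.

a = r cos θ = 30 * sqrt(2)/2 = 15*sqrt(2)
b = r sin θ = 30 * sqrt(2)/2 = 15*sqrt(2)
z = 15*sqrt(2) + 15*sqrt(2)i


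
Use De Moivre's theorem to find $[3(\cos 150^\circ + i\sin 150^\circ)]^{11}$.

By De Moivre: z^n = r^n(cos(nθ) + i sin(nθ))
= 3^11(cos(11*150°) + i sin(11*150°))
= 177147(cos 210° + i sin 210°)
= -177147*sqrt(3)/2 - (177147/2)i


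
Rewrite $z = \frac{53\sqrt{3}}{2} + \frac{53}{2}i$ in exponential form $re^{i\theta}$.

r = |z| = sqrt((53*sqrt(3)/2)^2 + (53/2)^2) = sqrt(8427/4 + 2809/4) = sqrt(2809) = 53
θ = arctan(b/a) = arctan(26.5/45.8993) (quadrant-adjusted) = 30° = π/6
z = 53e^(i*π/6)


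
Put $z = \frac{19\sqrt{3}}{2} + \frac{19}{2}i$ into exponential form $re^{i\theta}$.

r = |z| = sqrt((19*sqrt(3)/2)^2 + (19/2)^2) = sqrt(1083/4 + 361/4) = sqrt(361) = 19
θ = arctan(b/a) = arctan(9.5/16.4545) (quadrant-adjusted) = 30° = π/6
z = 19e^(i*π/6)


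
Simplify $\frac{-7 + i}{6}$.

Divisor is real, so divide each part by 6:
= -7/6 + (1/6)i


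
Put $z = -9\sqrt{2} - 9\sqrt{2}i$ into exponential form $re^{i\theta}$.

r = |z| = sqrt((-9*sqrt(2))^2 + (-9*sqrt(2))^2) = sqrt(162 + 162) = sqrt(324) = 18
θ = arctan(b/a) = arctan(-12.7279/-12.7279) (quadrant-adjusted) = -135° = -3π/4
z = 18e^(-i*3π/4)


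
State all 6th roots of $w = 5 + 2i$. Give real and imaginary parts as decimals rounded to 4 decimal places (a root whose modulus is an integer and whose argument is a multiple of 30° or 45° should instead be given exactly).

|w| = sqrt(29) ≈ 5.385165, arg(w) ≈ 21.801409°
Root modulus = sqrt(29)^(1/6) ≈ 1.323935
Root arguments: θ_k = (arg(w) + 360°k)/6 for k = 0, 1, ..., 5
Compute each root as (root modulus)(cos θ_k + i sin θ_k) using full-precision intermediates, then round to 4 decimal places.
Roots: 1.3213 + 0.0839i, 0.5880 + 1.1862i, -0.7333 + 1.1023i, -1.3213 - 0.0839i, -0.5880 - 1.1862i, 0.7333 - 1.1023i


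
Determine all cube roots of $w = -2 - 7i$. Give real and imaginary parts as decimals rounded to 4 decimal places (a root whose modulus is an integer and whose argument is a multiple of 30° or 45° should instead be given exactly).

|w| = sqrt(53) ≈ 7.280110, arg(w) ≈ 254.054604°
Root modulus = sqrt(53)^(1/3) ≈ 1.938114
Root arguments: θ_k = (arg(w) + 360°k)/3 for k = 0, 1, ..., 2
Compute each root as (root modulus)(cos θ_k + i sin θ_k) using full-precision intermediates, then round to 4 decimal places.
Roots: 0.1795 + 1.9298i, -1.7610 - 0.8094i, 1.5815 - 1.1204i


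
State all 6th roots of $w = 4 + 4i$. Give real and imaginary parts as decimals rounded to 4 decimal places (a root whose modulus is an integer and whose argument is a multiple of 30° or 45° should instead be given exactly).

|w| = sqrt(32) ≈ 5.656854, arg(w) = 45°
Root modulus = sqrt(32)^(1/6) ≈ 1.334840
Root arguments: θ_k = (45° + 360°k)/6 for k = 0, 1, ..., 5
Compute each root as (root modulus)(cos θ_k + i sin θ_k) using full-precision intermediates, then round to 4 decimal places.
Roots: 1.3234 + 0.1742i, 0.5108 + 1.2332i, -0.8126 + 1.0590i, -1.3234 - 0.1742i, -0.5108 - 1.2332i, 0.8126 - 1.0590i


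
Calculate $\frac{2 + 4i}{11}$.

Divisor is real, so divide each part by 11:
= 2/11 + (4/11)i


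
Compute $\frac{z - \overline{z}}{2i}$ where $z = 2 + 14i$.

z - conjugate(z) = 2bi
(z - conjugate(z))/(2i) = 2bi/(2i) = b = 14


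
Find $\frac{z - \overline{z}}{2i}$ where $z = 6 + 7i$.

z - conjugate(z) = 2bi
(z - conjugate(z))/(2i) = 2bi/(2i) = b = 7


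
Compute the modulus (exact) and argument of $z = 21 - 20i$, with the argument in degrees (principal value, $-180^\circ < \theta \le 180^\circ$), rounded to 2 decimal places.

|z| = sqrt(21^2 + (-20)^2) = 29
arg(z) = arctan(b/a) = arctan(-20/21) (quadrant-adjusted) = -43.60°


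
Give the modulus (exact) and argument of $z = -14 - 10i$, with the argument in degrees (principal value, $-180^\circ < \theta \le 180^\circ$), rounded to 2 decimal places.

|z| = sqrt((-14)^2 + (-10)^2) = sqrt(296)
arg(z) = arctan(b/a) = arctan(-10/-14) (quadrant-adjusted) = -144.46°


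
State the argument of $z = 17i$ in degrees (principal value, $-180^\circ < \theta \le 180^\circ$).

a = 0 and b > 0, so z lies on the positive imaginary axis: θ = 90°


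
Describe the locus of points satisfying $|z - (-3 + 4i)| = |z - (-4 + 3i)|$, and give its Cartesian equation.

|z - z1| = |z - z2| means z is equidistant from z1 and z2,
i.e. the perpendicular bisector of the segment from (-3, 4) to (-4, 3) (midpoint (-7/2, 7/2)).
With z = x + yi, square both sides:
(x - (-3))^2 + (y - 4)^2 = (x - (-4))^2 + (y - 3)^2
The x^2 and y^2 terms cancel: -2x + (-2)y = 25 - 25 = 0
Simplify: x + y = 0
Locus: Perpendicular bisector of the segment from (-3, 4) to (-4, 3): the line x + y = 0


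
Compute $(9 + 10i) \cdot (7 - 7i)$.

(a1*a2 - b1*b2) + (a1*b2 + b1*a2)i
= (63 - (-70)) + (-63 + 70)i
= 133 + 7i


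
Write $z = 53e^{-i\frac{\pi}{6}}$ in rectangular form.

a = r cos θ = 53 * sqrt(3)/2 = 53*sqrt(3)/2
b = r sin θ = 53 * -1/2 = -53/2
z = 53*sqrt(3)/2 - (53/2)i


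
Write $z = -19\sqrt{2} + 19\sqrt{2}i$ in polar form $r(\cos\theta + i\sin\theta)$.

r = |z| = sqrt(a^2 + b^2) = sqrt((-19*sqrt(2))^2 + (19*sqrt(2))^2) = sqrt(722 + 722) = sqrt(1444) = 38
θ = arctan(b/a) = arctan(26.8701/-26.8701) (quadrant-adjusted) = 135°
z = 38(cos 135° + i sin 135°)


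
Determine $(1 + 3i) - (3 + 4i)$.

(1 - 3) + (3 - 4)i = -2 - i


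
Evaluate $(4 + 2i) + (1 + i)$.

(4 + 1) + (2 + 1)i = 5 + 3i


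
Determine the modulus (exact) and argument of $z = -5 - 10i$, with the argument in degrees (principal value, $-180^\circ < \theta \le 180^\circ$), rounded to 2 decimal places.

|z| = sqrt((-5)^2 + (-10)^2) = sqrt(125)
arg(z) = arctan(b/a) = arctan(-10/-5) (quadrant-adjusted) = -116.57°


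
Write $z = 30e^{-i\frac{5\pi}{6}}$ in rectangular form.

a = r cos θ = 30 * -sqrt(3)/2 = -15*sqrt(3)
b = r sin θ = 30 * -1/2 = -15
z = -15*sqrt(3) - 15i


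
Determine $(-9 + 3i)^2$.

(a + bi)^2 = a^2 - b^2 + 2abi
= (-9)^2 - 3^2 + 2*(-9)*3i
= 72 - 54i


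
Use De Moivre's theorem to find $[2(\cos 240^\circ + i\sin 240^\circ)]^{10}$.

By De Moivre: z^n = r^n(cos(nθ) + i sin(nθ))
= 2^10(cos(10*240°) + i sin(10*240°))
= 1024(cos 240° + i sin 240°)
= -512 - 512*sqrt(3)i


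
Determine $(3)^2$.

(a + bi)^2 = a^2 - b^2 + 2abi
= 3^2 - 0^2 + 2*3*0i
= 9


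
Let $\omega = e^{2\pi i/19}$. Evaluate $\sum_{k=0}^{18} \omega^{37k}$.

Let ζ = ω^37 = e^(2πi·37/19). Since 19 ∤ 37, ζ ≠ 1.
Sum = Σ_{k=0}^{18} ζ^k = (ζ^19 - 1)/(ζ - 1) = (ω^{37·19} - 1)/(ζ - 1) = (1 - 1)/(ζ - 1) = 0


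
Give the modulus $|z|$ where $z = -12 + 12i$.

|z| = sqrt(a^2 + b^2) = sqrt((-12)^2 + 12^2) = sqrt(288) = sqrt(288)


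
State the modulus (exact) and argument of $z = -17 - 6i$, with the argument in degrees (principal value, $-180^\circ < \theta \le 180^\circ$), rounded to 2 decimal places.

|z| = sqrt((-17)^2 + (-6)^2) = sqrt(325)
arg(z) = arctan(b/a) = arctan(-6/-17) (quadrant-adjusted) = -160.56°


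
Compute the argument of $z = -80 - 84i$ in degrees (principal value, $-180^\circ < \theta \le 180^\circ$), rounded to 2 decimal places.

θ = arctan(b/a) = arctan(-84/-80) (quadrant-adjusted) = -133.60°


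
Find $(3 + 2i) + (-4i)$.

(3 + 0) + (2 + (-4))i = 3 - 2i


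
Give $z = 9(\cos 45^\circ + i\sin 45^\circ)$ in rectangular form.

a = r cos θ = 9 * sqrt(2)/2 = 9*sqrt(2)/2
b = r sin θ = 9 * sqrt(2)/2 = 9*sqrt(2)/2
z = 9*sqrt(2)/2 + (9*sqrt(2)/2)i


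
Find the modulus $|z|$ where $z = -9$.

|z| = sqrt(a^2 + b^2) = sqrt((-9)^2 + 0^2) = sqrt(81) = 9


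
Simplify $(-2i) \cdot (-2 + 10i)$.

(a1*a2 - b1*b2) + (a1*b2 + b1*a2)i
= (0 - (-20)) + (0 + 4)i
= 20 + 4i


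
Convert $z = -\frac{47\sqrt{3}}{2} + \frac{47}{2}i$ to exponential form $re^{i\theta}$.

r = |z| = sqrt((-47*sqrt(3)/2)^2 + (47/2)^2) = sqrt(6627/4 + 2209/4) = sqrt(2209) = 47
θ = arctan(b/a) = arctan(23.5/-40.7032) (quadrant-adjusted) = 150° = 5π/6
z = 47e^(i*5π/6)


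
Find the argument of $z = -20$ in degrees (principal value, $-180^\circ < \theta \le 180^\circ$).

b = 0 and a < 0, so z lies on the negative real axis: θ = 180°


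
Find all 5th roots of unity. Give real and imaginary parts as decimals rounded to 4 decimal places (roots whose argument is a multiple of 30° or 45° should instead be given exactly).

ω_k = e^(2πik/5) = cos(2πk/5) + i sin(2πk/5) for k = 0, 1, ..., 4
Roots: 1, 0.3090 + 0.9511i, -0.8090 + 0.5878i, -0.8090 - 0.5878i, 0.3090 - 0.9511i


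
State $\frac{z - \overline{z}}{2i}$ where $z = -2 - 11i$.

z - conjugate(z) = 2bi
(z - conjugate(z))/(2i) = 2bi/(2i) = b = -11


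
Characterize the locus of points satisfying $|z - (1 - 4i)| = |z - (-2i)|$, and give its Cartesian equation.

|z - z1| = |z - z2| means z is equidistant from z1 and z2,
i.e. the perpendicular bisector of the segment from (1, -4) to (0, -2) (midpoint (1/2, -3)).
With z = x + yi, square both sides:
(x - 1)^2 + (y - (-4))^2 = (x - 0)^2 + (y - (-2))^2
The x^2 and y^2 terms cancel: -2x + 4y = 4 - 17 = -13
Simplify: 2x - 4y = 13
Locus: Perpendicular bisector of the segment from (1, -4) to (0, -2): the line 2x - 4y = 13


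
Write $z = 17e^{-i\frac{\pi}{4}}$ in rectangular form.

a = r cos θ = 17 * sqrt(2)/2 = 17*sqrt(2)/2
b = r sin θ = 17 * -sqrt(2)/2 = -17*sqrt(2)/2
z = 17*sqrt(2)/2 - (17*sqrt(2)/2)i


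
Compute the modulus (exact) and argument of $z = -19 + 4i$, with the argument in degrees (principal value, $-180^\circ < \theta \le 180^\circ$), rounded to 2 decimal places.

|z| = sqrt((-19)^2 + 4^2) = sqrt(377)
arg(z) = arctan(b/a) = arctan(4/-19) (quadrant-adjusted) = 168.11°


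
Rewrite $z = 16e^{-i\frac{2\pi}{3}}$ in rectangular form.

a = r cos θ = 16 * -1/2 = -8
b = r sin θ = 16 * -sqrt(3)/2 = -8*sqrt(3)
z = -8 - 8*sqrt(3)i


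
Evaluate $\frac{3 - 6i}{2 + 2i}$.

Multiply numerator and denominator by conjugate (2 - 2i):
= (3 - 6i)(2 - 2i) / (2^2 + 2^2)
= (-6 - 18i) / 8
Divide through by 2: (-3 - 9i) / 4
= -3/4 - (9/4)i


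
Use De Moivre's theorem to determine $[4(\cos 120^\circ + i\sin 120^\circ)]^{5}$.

By De Moivre: z^n = r^n(cos(nθ) + i sin(nθ))
= 4^5(cos(5*120°) + i sin(5*120°))
= 1024(cos 240° + i sin 240°)
= -512 - 512*sqrt(3)i


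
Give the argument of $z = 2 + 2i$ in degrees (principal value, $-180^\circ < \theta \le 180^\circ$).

θ = arctan(b/a) = arctan(2/2) (quadrant-adjusted) = 45°


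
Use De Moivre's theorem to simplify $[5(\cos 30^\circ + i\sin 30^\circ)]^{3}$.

By De Moivre: z^n = r^n(cos(nθ) + i sin(nθ))
= 5^3(cos(3*30°) + i sin(3*30°))
= 125(cos 90° + i sin 90°)
= 125i


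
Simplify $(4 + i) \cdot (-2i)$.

(a1*a2 - b1*b2) + (a1*b2 + b1*a2)i
= (0 - (-2)) + (-8 + 0)i
= 2 - 8i


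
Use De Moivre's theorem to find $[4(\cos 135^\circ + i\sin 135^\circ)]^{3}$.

By De Moivre: z^n = r^n(cos(nθ) + i sin(nθ))
= 4^3(cos(3*135°) + i sin(3*135°))
= 64(cos 45° + i sin 45°)
= 32*sqrt(2) + 32*sqrt(2)i


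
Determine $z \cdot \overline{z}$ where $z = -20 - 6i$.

z * conjugate(z) = |z|^2 = a^2 + b^2
= (-20)^2 + (-6)^2 = 436


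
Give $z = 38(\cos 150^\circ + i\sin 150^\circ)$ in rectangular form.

a = r cos θ = 38 * -sqrt(3)/2 = -19*sqrt(3)
b = r sin θ = 38 * 1/2 = 19
z = -19*sqrt(3) + 19i


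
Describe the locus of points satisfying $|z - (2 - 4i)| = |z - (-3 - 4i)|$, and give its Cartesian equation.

|z - z1| = |z - z2| means z is equidistant from z1 and z2,
i.e. the perpendicular bisector of the segment from (2, -4) to (-3, -4) (midpoint (-1/2, -4)).
With z = x + yi, square both sides:
(x - 2)^2 + (y - (-4))^2 = (x - (-3))^2 + (y - (-4))^2
The x^2 and y^2 terms cancel: -10x + 0y = 25 - 20 = 5
Simplify: x = -1/2
Locus: Perpendicular bisector of the segment from (2, -4) to (-3, -4): the line x = -1/2


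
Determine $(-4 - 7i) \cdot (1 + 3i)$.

(a1*a2 - b1*b2) + (a1*b2 + b1*a2)i
= (-4 - (-21)) + (-12 + (-7))i
= 17 - 19i


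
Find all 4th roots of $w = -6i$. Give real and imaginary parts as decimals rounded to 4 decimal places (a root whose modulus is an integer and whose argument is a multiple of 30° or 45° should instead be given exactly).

|w| = 6, arg(w) = 270°
Root modulus = 6^(1/4) ≈ 1.565085
Root arguments: θ_k = (270° + 360°k)/4 for k = 0, 1, ..., 3
Compute each root as (root modulus)(cos θ_k + i sin θ_k) using full-precision intermediates, then round to 4 decimal places.
Roots: 0.5989 + 1.4459i, -1.4459 + 0.5989i, -0.5989 - 1.4459i, 1.4459 - 0.5989i


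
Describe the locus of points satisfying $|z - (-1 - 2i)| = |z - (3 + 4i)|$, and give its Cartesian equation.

|z - z1| = |z - z2| means z is equidistant from z1 and z2,
i.e. the perpendicular bisector of the segment from (-1, -2) to (3, 4) (midpoint (1, 1)).
With z = x + yi, square both sides:
(x - (-1))^2 + (y - (-2))^2 = (x - 3)^2 + (y - 4)^2
The x^2 and y^2 terms cancel: 8x + 12y = 25 - 5 = 20
Simplify: 2x + 3y = 5
Locus: Perpendicular bisector of the segment from (-1, -2) to (3, 4): the line 2x + 3y = 5


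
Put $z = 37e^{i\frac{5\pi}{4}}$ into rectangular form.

a = r cos θ = 37 * -sqrt(2)/2 = -37*sqrt(2)/2
b = r sin θ = 37 * -sqrt(2)/2 = -37*sqrt(2)/2
z = -37*sqrt(2)/2 - (37*sqrt(2)/2)i


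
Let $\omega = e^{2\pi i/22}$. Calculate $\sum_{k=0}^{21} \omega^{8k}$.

Let ζ = ω^8 = e^(2πi·8/22). Since 22 ∤ 8, ζ ≠ 1.
Sum = Σ_{k=0}^{21} ζ^k = (ζ^22 - 1)/(ζ - 1) = (ω^{8·22} - 1)/(ζ - 1) = (1 - 1)/(ζ - 1) = 0


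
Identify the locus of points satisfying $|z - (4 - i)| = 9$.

|z - z0| = r describes a circle centered at z0 with radius r
Here z0 = 4 - i and r = 9
Locus: Circle centered at (4, -1) with radius 9


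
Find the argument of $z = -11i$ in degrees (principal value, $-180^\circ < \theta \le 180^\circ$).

a = 0 and b < 0, so z lies on the negative imaginary axis: θ = -90°


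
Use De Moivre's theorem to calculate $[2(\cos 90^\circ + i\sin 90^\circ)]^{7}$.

By De Moivre: z^n = r^n(cos(nθ) + i sin(nθ))
= 2^7(cos(7*90°) + i sin(7*90°))
= 128(cos 270° + i sin 270°)
= -128i


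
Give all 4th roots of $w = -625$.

|w| = 625, arg(w) = 180°
Root modulus = 625^(1/4) = 5
Root arguments: θ_k = (180° + 360°k)/4 for k = 0, 1, ..., 3
Roots: 5*sqrt(2)/2 + (5*sqrt(2)/2)i, -5*sqrt(2)/2 + (5*sqrt(2)/2)i, -5*sqrt(2)/2 - (5*sqrt(2)/2)i, 5*sqrt(2)/2 - (5*sqrt(2)/2)i


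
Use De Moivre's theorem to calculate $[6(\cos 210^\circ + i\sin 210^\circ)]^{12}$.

By De Moivre: z^n = r^n(cos(nθ) + i sin(nθ))
= 6^12(cos(12*210°) + i sin(12*210°))
= 2176782336(cos 0° + i sin 0°)
= 2176782336


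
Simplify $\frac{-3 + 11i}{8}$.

Divisor is real, so divide each part by 8:
= -3/8 + (11/8)i


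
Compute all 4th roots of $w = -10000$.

|w| = 10000, arg(w) = 180°
Root modulus = 10000^(1/4) = 10
Root arguments: θ_k = (180° + 360°k)/4 for k = 0, 1, ..., 3
Roots: 5*sqrt(2) + 5*sqrt(2)i, -5*sqrt(2) + 5*sqrt(2)i, -5*sqrt(2) - 5*sqrt(2)i, 5*sqrt(2) - 5*sqrt(2)i


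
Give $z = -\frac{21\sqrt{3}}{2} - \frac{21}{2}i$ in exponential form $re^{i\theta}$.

r = |z| = sqrt((-21*sqrt(3)/2)^2 + (-21/2)^2) = sqrt(1323/4 + 441/4) = sqrt(441) = 21
θ = arctan(b/a) = arctan(-10.5/-18.1865) (quadrant-adjusted) = -150° = -5π/6
z = 21e^(-i*5π/6)


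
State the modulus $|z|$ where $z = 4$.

|z| = sqrt(a^2 + b^2) = sqrt(4^2 + 0^2) = sqrt(16) = 4


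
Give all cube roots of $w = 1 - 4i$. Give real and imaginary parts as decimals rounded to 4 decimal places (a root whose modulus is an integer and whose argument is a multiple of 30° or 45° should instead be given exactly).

|w| = sqrt(17) ≈ 4.123106, arg(w) ≈ 284.036243°
Root modulus = sqrt(17)^(1/3) ≈ 1.603522
Root arguments: θ_k = (arg(w) + 360°k)/3 for k = 0, 1, ..., 2
Compute each root as (root modulus)(cos θ_k + i sin θ_k) using full-precision intermediates, then round to 4 decimal places.
Roots: -0.1308 + 1.5982i, -1.3187 - 0.9124i, 1.4495 - 0.6858i


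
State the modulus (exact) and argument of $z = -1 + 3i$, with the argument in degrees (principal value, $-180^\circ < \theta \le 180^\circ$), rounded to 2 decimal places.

|z| = sqrt((-1)^2 + 3^2) = sqrt(10)
arg(z) = arctan(b/a) = arctan(3/-1) (quadrant-adjusted) = 108.43°
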